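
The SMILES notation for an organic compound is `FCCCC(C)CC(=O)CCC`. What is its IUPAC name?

9-fluoro-6-methylnonan-4-one

The longest carbon chain that includes the carbonyl has 9 carbons, so the parent hydride is nonane.
A ketone (C=O on an internal carbon) is the principal characteristic group, giving the suffix -one.
Number the chain so that numbering from this end puts the carbonyl group at C-4 rather than C-6.
This places the carbonyl at C-4; a fluoro group at C-9; a methyl group at C-6.
Substituent prefixes are cited in alphabetical order (multiplying prefixes like di-/tri- are ignored for ordering).
The name is 9-fluoro-6-methylnonan-4-one.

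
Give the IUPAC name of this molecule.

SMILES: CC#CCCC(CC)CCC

6-ethylnon-2-yne

Counting along the main chain through the multiple bond gives 9 carbons: the parent is nonane.
The chain contains a C≡C triple bond, so the unsaturation ending is -yne.
Choose the numbering such that numbering from this end puts the triple bond at C-2 rather than C-7.
This places the triple bond between C-2 and C-3; an ethyl group at C-6.
The name is 6-ethylnon-2-yne.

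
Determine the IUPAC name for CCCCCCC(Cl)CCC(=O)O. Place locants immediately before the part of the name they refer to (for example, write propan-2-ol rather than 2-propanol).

The longest carbon chain that includes the –COOH group has 10 carbons, so the parent hydride is decane.
A carboxylic acid (terminal –COOH) is the principal characteristic group, giving the suffix -oic acid.
Number the chain so that the carboxylic acid carbon is C-1 by definition.
This places a chloro group at C-4.
Assembling the pieces gives 4-chlorodecanoic acid.

4-chlorodecanoic acid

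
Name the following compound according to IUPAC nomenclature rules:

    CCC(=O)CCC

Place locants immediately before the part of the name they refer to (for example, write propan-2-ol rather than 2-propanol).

hexan-3-one

Counting along the main chain through the carbonyl gives 6 carbons: the parent is hexane.
The principal characteristic group is a ketone (C=O on an internal carbon), named with the suffix -one.
Number the chain so that numbering from this end puts the carbonyl group at C-3 rather than C-4.
That gives the carbonyl at C-3.
The name is hexan-3-one.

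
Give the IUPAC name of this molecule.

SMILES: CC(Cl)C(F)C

The longest continuous carbon chain has 4 atoms, so the parent hydride is butane.
The numbering direction is chosen so that the locant sets are identical either way, so the alphabetically earlier chloro substituent takes the lower locant (2 rather than 3).
This places a chloro group at C-2; a fluoro group at C-3.
Prefixes are listed alphabetically: chloro, fluoro.
Putting it together: 2-chloro-3-fluorobutane.

2-chloro-3-fluorobutane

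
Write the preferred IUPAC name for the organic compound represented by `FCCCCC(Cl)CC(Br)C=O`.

2-bromo-4-chloro-8-fluorooctanal

The longest carbon chain that includes the –CHO group has 8 carbons, so the parent hydride is octane.
The principal characteristic group is an aldehyde (terminal –CHO), named with the suffix -al.
The numbering direction is chosen so that the aldehyde carbon is C-1 by definition.
That gives a bromo group at C-2; a chloro group at C-4; a fluoro group at C-8.
The substituents are ordered alphabetically, ignoring any di-/tri- multipliers.
Putting it together: 2-bromo-4-chloro-8-fluorooctanal.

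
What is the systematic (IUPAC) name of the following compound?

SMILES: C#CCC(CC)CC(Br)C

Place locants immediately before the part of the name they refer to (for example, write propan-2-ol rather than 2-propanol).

The longest chain bearing the multiple bond is 7 carbons long (heptane).
A C≡C triple bond in the chain gives the infix -yne-.
Choose the numbering such that numbering from this end puts the triple bond at C-1 rather than C-6.
With this numbering: the triple bond between C-1 and C-2; a bromo group at C-6; an ethyl group at C-4.
The substituents are ordered alphabetically, ignoring any di-/tri- multipliers.
Assembling the pieces gives 6-bromo-4-ethylhept-1-yne.

6-bromo-4-ethylhept-1-yne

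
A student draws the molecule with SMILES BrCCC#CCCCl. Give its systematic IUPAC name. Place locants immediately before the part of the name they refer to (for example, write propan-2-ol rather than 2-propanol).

1-bromo-6-chlorohex-3-yne

Counting along the main chain through the multiple bond gives 6 carbons: the parent is hexane.
A C≡C triple bond in the chain gives the infix -yne-.
Number the chain so that the locant sets are identical either way, so the alphabetically earlier bromo substituent takes the lower locant (1 rather than 6).
This places the triple bond between C-3 and C-4; a bromo group at C-1; a chloro group at C-6.
Substituent prefixes are cited in alphabetical order (multiplying prefixes like di-/tri- are ignored for ordering).
Putting it together: 1-bromo-6-chlorohex-3-yne.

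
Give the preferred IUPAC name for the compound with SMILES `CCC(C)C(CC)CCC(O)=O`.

4-ethyl-5-methylheptanoic acid

Counting along the main chain through the –COOH group gives 7 carbons: the parent is heptane.
A carboxylic acid (terminal –COOH) is the principal characteristic group, giving the suffix -oic acid.
Number the chain so that the carboxylic acid carbon is C-1 by definition.
With this numbering: an ethyl group at C-4; a methyl group at C-5.
Substituent prefixes are cited in alphabetical order (multiplying prefixes like di-/tri- are ignored for ordering).
The name is 4-ethyl-5-methylheptanoic acid.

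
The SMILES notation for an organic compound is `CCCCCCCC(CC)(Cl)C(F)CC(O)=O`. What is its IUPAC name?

4-chloro-4-ethyl-3-fluoroundecanoic acid

The longest chain bearing the –COOH group is 11 carbons long (undecane).
The principal characteristic group is a carboxylic acid (terminal –COOH), named with the suffix -oic acid.
Choose the numbering such that the carboxylic acid carbon is C-1 by definition.
With this numbering: a chloro group at C-4; an ethyl group at C-4; a fluoro group at C-3.
Substituent prefixes are cited in alphabetical order (multiplying prefixes like di-/tri- are ignored for ordering).
The name is 4-chloro-4-ethyl-3-fluoroundecanoic acid.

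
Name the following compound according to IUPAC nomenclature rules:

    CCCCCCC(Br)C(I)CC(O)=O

The longest carbon chain that includes the –COOH group has 10 carbons, so the parent hydride is decane.
The highest-priority functional group is a carboxylic acid (terminal –COOH), so the name ends in -oic acid.
The numbering direction is chosen so that the carboxylic acid carbon is C-1 by definition.
That gives a bromo group at C-4; an iodo group at C-3.
Substituent prefixes are cited in alphabetical order (multiplying prefixes like di-/tri- are ignored for ordering).
The name is 4-bromo-3-iododecanoic acid.

4-bromo-3-iododecanoic acid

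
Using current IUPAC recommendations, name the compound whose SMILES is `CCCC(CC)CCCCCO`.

The longest carbon chain that includes the –OH group has 9 carbons, so the parent hydride is nonane.
An alcohol (–OH) is the principal characteristic group, giving the suffix -ol.
Choose the numbering such that numbering from this end puts the hydroxyl group at C-1 rather than C-9.
That gives the hydroxyl at C-1; an ethyl group at C-6.
The name is 6-ethylnonan-1-ol.

6-ethylnonan-1-ol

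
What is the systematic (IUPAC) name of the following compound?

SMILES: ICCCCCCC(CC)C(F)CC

7-ethyl-8-fluoro-1-iododecane

The parent chain contains 10 carbons (decane).
Choose the numbering such that the substituent locant set {1,7,8} is lower than {3,4,10} at the first point of difference.
This places an ethyl group at C-7; a fluoro group at C-8; an iodo group at C-1.
Substituent prefixes are cited in alphabetical order (multiplying prefixes like di-/tri- are ignored for ordering).
Putting it together: 7-ethyl-8-fluoro-1-iododecane.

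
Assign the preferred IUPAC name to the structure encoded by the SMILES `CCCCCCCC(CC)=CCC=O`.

4-ethylundec-3-enal

The longest chain bearing the –CHO group and the multiple bond is 11 carbons long (undecane).
The principal characteristic group is an aldehyde (terminal –CHO), named with the suffix -al.
There is one C=C double bond, indicated by the ending -ene.
Number the chain so that the aldehyde carbon is C-1 by definition.
That gives the double bond between C-3 and C-4; an ethyl group at C-4.
Putting it together: 4-ethylundec-3-enal.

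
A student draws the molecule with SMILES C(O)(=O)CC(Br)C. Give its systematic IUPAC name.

The longest chain bearing the –COOH group is 4 carbons long (butane).
The highest-priority functional group is a carboxylic acid (terminal –COOH), so the name ends in -oic acid.
Choose the numbering such that the carboxylic acid carbon is C-1 by definition.
This places a bromo group at C-3.
The name is 3-bromobutanoic acid.

3-bromobutanoic acid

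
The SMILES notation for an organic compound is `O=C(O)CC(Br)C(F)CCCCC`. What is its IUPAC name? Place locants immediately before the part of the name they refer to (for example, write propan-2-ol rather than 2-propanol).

3-bromo-4-fluorononanoic acid

The longest carbon chain that includes the –COOH group has 9 carbons, so the parent hydride is nonane.
The highest-priority functional group is a carboxylic acid (terminal –COOH), so the name ends in -oic acid.
Number the chain so that the carboxylic acid carbon is C-1 by definition.
That gives a bromo group at C-3; a fluoro group at C-4.
Prefixes are listed alphabetically: bromo, fluoro.
Assembling the pieces gives 3-bromo-4-fluorononanoic acid.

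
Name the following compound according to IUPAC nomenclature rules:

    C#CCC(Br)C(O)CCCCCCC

The longest chain bearing the –OH group and the multiple bond is 12 carbons long (dodecane).
An alcohol (–OH) is the principal characteristic group, giving the suffix -ol.
A C≡C triple bond in the chain gives the infix -yne-.
Number the chain so that numbering from this end puts the hydroxyl group at C-5 rather than C-8.
That gives the hydroxyl at C-5; the triple bond between C-1 and C-2; a bromo group at C-4.
Putting it together: 4-bromododec-1-yn-5-ol.

4-bromododec-1-yn-5-ol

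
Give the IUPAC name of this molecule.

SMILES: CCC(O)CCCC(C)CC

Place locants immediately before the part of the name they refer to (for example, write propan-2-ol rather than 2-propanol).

7-methylnonan-3-ol

The longest carbon chain that includes the –OH group has 9 carbons, so the parent hydride is nonane.
An alcohol (–OH) is the principal characteristic group, giving the suffix -ol.
Choose the numbering such that numbering from this end puts the hydroxyl group at C-3 rather than C-7.
With this numbering: the hydroxyl at C-3; a methyl group at C-7.
Assembling the pieces gives 7-methylnonan-3-ol.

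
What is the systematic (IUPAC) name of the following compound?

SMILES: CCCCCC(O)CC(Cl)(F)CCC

4-chloro-4-fluoroundecan-6-ol

The longest carbon chain that includes the –OH group has 11 carbons, so the parent hydride is undecane.
An alcohol (–OH) is the principal characteristic group, giving the suffix -ol.
The numbering direction is chosen so that the substituent locant set {4,4} is lower than {8,8} at the first point of difference.
That gives the hydroxyl at C-6; a chloro group at C-4; a fluoro group at C-4.
The substituents are ordered alphabetically, ignoring any di-/tri- multipliers.
Putting it together: 4-chloro-4-fluoroundecan-6-ol.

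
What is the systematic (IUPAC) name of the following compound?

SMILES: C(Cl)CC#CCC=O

The longest carbon chain that includes the –CHO group and the multiple bond has 6 carbons, so the parent hydride is hexane.
The principal characteristic group is an aldehyde (terminal –CHO), named with the suffix -al.
A C≡C triple bond in the chain gives the infix -yne-.
The numbering direction is chosen so that the aldehyde carbon is C-1 by definition.
This places the triple bond between C-3 and C-4; a chloro group at C-6.
The name is 6-chlorohex-3-ynal.

6-chlorohex-3-ynal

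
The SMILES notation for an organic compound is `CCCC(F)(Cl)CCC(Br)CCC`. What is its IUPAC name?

The parent chain contains 10 carbons (decane).
Number the chain so that the substituent locant set {4,4,7} is lower than {4,7,7} at the first point of difference.
That gives a bromo group at C-7; a chloro group at C-4; a fluoro group at C-4.
Substituent prefixes are cited in alphabetical order (multiplying prefixes like di-/tri- are ignored for ordering).
Assembling the pieces gives 7-bromo-4-chloro-4-fluorodecane.

7-bromo-4-chloro-4-fluorodecane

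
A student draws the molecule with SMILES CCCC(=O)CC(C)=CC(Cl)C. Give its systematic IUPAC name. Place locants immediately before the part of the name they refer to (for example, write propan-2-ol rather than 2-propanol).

8-chloro-6-methylnon-6-en-4-one

Counting along the main chain through the carbonyl and the multiple bond gives 9 carbons: the parent is nonane.
The principal characteristic group is a ketone (C=O on an internal carbon), named with the suffix -one.
A C=C double bond in the chain gives the infix -ene-.
Number the chain so that numbering from this end puts the carbonyl group at C-4 rather than C-6.
With this numbering: the carbonyl at C-4; the double bond between C-6 and C-7; a chloro group at C-8; a methyl group at C-6.
The substituents are ordered alphabetically, ignoring any di-/tri- multipliers.
Assembling the pieces gives 8-chloro-6-methylnon-6-en-4-one.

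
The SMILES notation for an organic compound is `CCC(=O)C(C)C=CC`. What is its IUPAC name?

The longest carbon chain that includes the carbonyl and the multiple bond has 7 carbons, so the parent hydride is heptane.
The principal characteristic group is a ketone (C=O on an internal carbon), named with the suffix -one.
The chain contains a C=C double bond, so the unsaturation ending is -ene.
Choose the numbering such that numbering from this end puts the carbonyl group at C-3 rather than C-5.
That gives the carbonyl at C-3; the double bond between C-5 and C-6; a methyl group at C-4.
The name is 4-methylhept-5-en-3-one.

4-methylhept-5-en-3-one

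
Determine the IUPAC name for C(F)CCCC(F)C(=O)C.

3,7-difluoroheptan-2-one

The longest chain bearing the carbonyl is 7 carbons long (heptane).
A ketone (C=O on an internal carbon) is the principal characteristic group, giving the suffix -one.
The numbering direction is chosen so that numbering from this end puts the carbonyl group at C-2 rather than C-6.
That gives the carbonyl at C-2; fluoro groups at C-3 and C-7.
Putting it together: 3,7-difluoroheptan-2-one.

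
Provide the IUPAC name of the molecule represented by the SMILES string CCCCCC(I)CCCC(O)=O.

5-iododecanoic acid

Counting along the main chain through the –COOH group gives 10 carbons: the parent is decane.
The highest-priority functional group is a carboxylic acid (terminal –COOH), so the name ends in -oic acid.
The numbering direction is chosen so that the carboxylic acid carbon is C-1 by definition.
This places an iodo group at C-5.
The name is 5-iododecanoic acid.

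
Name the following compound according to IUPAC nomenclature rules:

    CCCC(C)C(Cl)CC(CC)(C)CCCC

The parent chain contains 11 carbons (undecane).
Choose the numbering such that the substituent locant set {4,5,7,7} is lower than {5,5,7,8} at the first point of difference.
That gives a chloro group at C-5; an ethyl group at C-7; methyl groups at C-4 and C-7.
Substituent prefixes are cited in alphabetical order (multiplying prefixes like di-/tri- are ignored for ordering).
Assembling the pieces gives 5-chloro-7-ethyl-4,7-dimethylundecane.

5-chloro-7-ethyl-4,7-dimethylundecane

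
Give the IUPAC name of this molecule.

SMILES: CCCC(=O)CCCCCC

decan-4-one

The longest carbon chain that includes the carbonyl has 10 carbons, so the parent hydride is decane.
The principal characteristic group is a ketone (C=O on an internal carbon), named with the suffix -one.
Choose the numbering such that numbering from this end puts the carbonyl group at C-4 rather than C-7.
With this numbering: the carbonyl at C-4.
Putting it together: decan-4-one.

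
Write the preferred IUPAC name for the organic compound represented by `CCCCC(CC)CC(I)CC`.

5-ethyl-3-iodononane

The longest carbon chain is 9 atoms: the parent is nonane.
The numbering direction is chosen so that the substituent locant set {3,5} is lower than {5,7} at the first point of difference.
With this numbering: an ethyl group at C-5; an iodo group at C-3.
Substituent prefixes are cited in alphabetical order (multiplying prefixes like di-/tri- are ignored for ordering).
The name is 5-ethyl-3-iodononane.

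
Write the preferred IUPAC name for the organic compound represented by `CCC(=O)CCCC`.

heptan-3-one

The longest chain bearing the carbonyl is 7 carbons long (heptane).
A ketone (C=O on an internal carbon) is the principal characteristic group, giving the suffix -one.
Number the chain so that numbering from this end puts the carbonyl group at C-3 rather than C-5.
That gives the carbonyl at C-3.
The name is heptan-3-one.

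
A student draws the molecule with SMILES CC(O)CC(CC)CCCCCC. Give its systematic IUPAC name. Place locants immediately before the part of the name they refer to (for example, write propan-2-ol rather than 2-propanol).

The longest carbon chain that includes the –OH group has 10 carbons, so the parent hydride is decane.
The highest-priority functional group is an alcohol (–OH), so the name ends in -ol.
Choose the numbering such that numbering from this end puts the hydroxyl group at C-2 rather than C-9.
With this numbering: the hydroxyl at C-2; an ethyl group at C-4.
Assembling the pieces gives 4-ethyldecan-2-ol.

4-ethyldecan-2-ol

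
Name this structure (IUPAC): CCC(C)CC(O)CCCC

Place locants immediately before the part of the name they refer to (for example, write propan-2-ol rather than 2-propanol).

The longest chain bearing the –OH group is 9 carbons long (nonane).
The highest-priority functional group is an alcohol (–OH), so the name ends in -ol.
The numbering direction is chosen so that the substituent locant set {3} is lower than {7} at the first point of difference.
This places the hydroxyl at C-5; a methyl group at C-3.
Putting it together: 3-methylnonan-5-ol.

3-methylnonan-5-ol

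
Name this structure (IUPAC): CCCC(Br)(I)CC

3-bromo-3-iodohexane

The longest carbon chain is 6 atoms: the parent is hexane.
Number the chain so that the substituent locant set {3,3} is lower than {4,4} at the first point of difference.
With this numbering: a bromo group at C-3; an iodo group at C-3.
Substituent prefixes are cited in alphabetical order (multiplying prefixes like di-/tri- are ignored for ordering).
Assembling the pieces gives 3-bromo-3-iodohexane.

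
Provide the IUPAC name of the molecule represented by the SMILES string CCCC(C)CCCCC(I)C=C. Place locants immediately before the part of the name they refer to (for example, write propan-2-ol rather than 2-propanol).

Counting along the main chain through the multiple bond gives 11 carbons: the parent is undecane.
There is one C=C double bond, indicated by the ending -ene.
The numbering direction is chosen so that numbering from this end puts the double bond at C-1 rather than C-10.
That gives the double bond between C-1 and C-2; an iodo group at C-3; a methyl group at C-8.
Prefixes are listed alphabetically: iodo, methyl.
Assembling the pieces gives 3-iodo-8-methylundec-1-ene.

3-iodo-8-methylundec-1-ene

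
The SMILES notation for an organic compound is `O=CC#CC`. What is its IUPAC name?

The longest chain bearing the –CHO group and the multiple bond is 4 carbons long (butane).
The highest-priority functional group is an aldehyde (terminal –CHO), so the name ends in -al.
There is one C≡C triple bond, indicated by the ending -yne.
Choose the numbering such that the aldehyde carbon is C-1 by definition.
This places the triple bond between C-2 and C-3.
Putting it together: but-2-ynal.

but-2-ynal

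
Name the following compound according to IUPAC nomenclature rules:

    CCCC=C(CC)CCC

4-ethyloct-4-ene

Counting along the main chain through the multiple bond gives 8 carbons: the parent is octane.
There is one C=C double bond, indicated by the ending -ene.
Choose the numbering such that the substituent locant set {4} is lower than {5} at the first point of difference.
This places the double bond between C-4 and C-5; an ethyl group at C-4.
The name is 4-ethyloct-4-ene.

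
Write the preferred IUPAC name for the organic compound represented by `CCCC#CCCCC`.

non-4-yne

Counting along the main chain through the multiple bond gives 9 carbons: the parent is nonane.
The chain contains a C≡C triple bond, so the unsaturation ending is -yne.
Choose the numbering such that numbering from this end puts the triple bond at C-4 rather than C-5.
This places the triple bond between C-4 and C-5.
Putting it together: non-4-yne.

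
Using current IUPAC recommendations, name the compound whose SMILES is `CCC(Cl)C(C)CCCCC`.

3-chloro-4-methylnonane

The longest continuous carbon chain has 9 atoms, so the parent hydride is nonane.
The numbering direction is chosen so that the substituent locant set {3,4} is lower than {6,7} at the first point of difference.
That gives a chloro group at C-3; a methyl group at C-4.
Substituent prefixes are cited in alphabetical order (multiplying prefixes like di-/tri- are ignored for ordering).
Putting it together: 3-chloro-4-methylnonane.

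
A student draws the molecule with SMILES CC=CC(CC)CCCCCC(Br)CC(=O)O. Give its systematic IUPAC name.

3-bromo-9-ethyldodec-10-enoic acid

Counting along the main chain through the –COOH group and the multiple bond gives 12 carbons: the parent is dodecane.
A carboxylic acid (terminal –COOH) is the principal characteristic group, giving the suffix -oic acid.
The chain contains a C=C double bond, so the unsaturation ending is -ene.
The numbering direction is chosen so that the carboxylic acid carbon is C-1 by definition.
That gives the double bond between C-10 and C-11; a bromo group at C-3; an ethyl group at C-9.
The substituents are ordered alphabetically, ignoring any di-/tri- multipliers.
Assembling the pieces gives 3-bromo-9-ethyldodec-10-enoic acid.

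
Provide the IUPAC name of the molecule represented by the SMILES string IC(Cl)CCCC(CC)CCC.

1-chloro-5-ethyl-1-iodooctane

The longest continuous carbon chain has 8 atoms, so the parent hydride is octane.
Number the chain so that the substituent locant set {1,1,5} is lower than {4,8,8} at the first point of difference.
This places a chloro group at C-1; an ethyl group at C-5; an iodo group at C-1.
Substituent prefixes are cited in alphabetical order (multiplying prefixes like di-/tri- are ignored for ordering).
Assembling the pieces gives 1-chloro-5-ethyl-1-iodooctane.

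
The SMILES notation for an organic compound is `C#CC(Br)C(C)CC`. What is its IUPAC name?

3-bromo-4-methylhex-1-yne

Counting along the main chain through the multiple bond gives 6 carbons: the parent is hexane.
There is one C≡C triple bond, indicated by the ending -yne.
The numbering direction is chosen so that numbering from this end puts the triple bond at C-1 rather than C-5.
That gives the triple bond between C-1 and C-2; a bromo group at C-3; a methyl group at C-4.
The substituents are ordered alphabetically, ignoring any di-/tri- multipliers.
Assembling the pieces gives 3-bromo-4-methylhex-1-yne.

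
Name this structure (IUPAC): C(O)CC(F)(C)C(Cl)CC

Counting along the main chain through the –OH group gives 6 carbons: the parent is hexane.
An alcohol (–OH) is the principal characteristic group, giving the suffix -ol.
Choose the numbering such that numbering from this end puts the hydroxyl group at C-1 rather than C-6.
That gives the hydroxyl at C-1; a chloro group at C-4; a fluoro group at C-3; a methyl group at C-3.
The substituents are ordered alphabetically, ignoring any di-/tri- multipliers.
Assembling the pieces gives 4-chloro-3-fluoro-3-methylhexan-1-ol.

4-chloro-3-fluoro-3-methylhexan-1-ol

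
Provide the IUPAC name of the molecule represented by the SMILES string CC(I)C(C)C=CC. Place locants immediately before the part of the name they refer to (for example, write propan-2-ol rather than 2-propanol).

Counting along the main chain through the multiple bond gives 6 carbons: the parent is hexane.
A C=C double bond in the chain gives the infix -ene-.
Choose the numbering such that numbering from this end puts the double bond at C-2 rather than C-4.
That gives the double bond between C-2 and C-3; an iodo group at C-5; a methyl group at C-4.
Substituent prefixes are cited in alphabetical order (multiplying prefixes like di-/tri- are ignored for ordering).
Putting it together: 5-iodo-4-methylhex-2-ene.

5-iodo-4-methylhex-2-ene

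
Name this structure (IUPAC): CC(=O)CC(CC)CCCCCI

4-ethyl-9-iodononan-2-one

The longest chain bearing the carbonyl is 9 carbons long (nonane).
The highest-priority functional group is a ketone (C=O on an internal carbon), so the name ends in -one.
Choose the numbering such that numbering from this end puts the carbonyl group at C-2 rather than C-8.
This places the carbonyl at C-2; an ethyl group at C-4; an iodo group at C-9.
Substituent prefixes are cited in alphabetical order (multiplying prefixes like di-/tri- are ignored for ordering).
The name is 4-ethyl-9-iodononan-2-one.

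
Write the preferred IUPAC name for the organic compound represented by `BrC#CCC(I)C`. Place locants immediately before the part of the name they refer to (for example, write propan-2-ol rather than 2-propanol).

1-bromo-4-iodopent-1-yne

The longest carbon chain that includes the multiple bond has 5 carbons, so the parent hydride is pentane.
A C≡C triple bond in the chain gives the infix -yne-.
Number the chain so that numbering from this end puts the triple bond at C-1 rather than C-4.
This places the triple bond between C-1 and C-2; a bromo group at C-1; an iodo group at C-4.
Substituent prefixes are cited in alphabetical order (multiplying prefixes like di-/tri- are ignored for ordering).
Assembling the pieces gives 1-bromo-4-iodopent-1-yne.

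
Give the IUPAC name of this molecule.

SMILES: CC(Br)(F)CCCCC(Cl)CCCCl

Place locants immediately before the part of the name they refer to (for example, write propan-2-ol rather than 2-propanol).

9-bromo-1,4-dichloro-9-fluorodecane

The longest carbon chain is 10 atoms: the parent is decane.
Number the chain so that the substituent locant set {1,4,9,9} is lower than {2,2,7,10} at the first point of difference.
That gives a bromo group at C-9; chloro groups at C-1 and C-4; a fluoro group at C-9.
Substituent prefixes are cited in alphabetical order (multiplying prefixes like di-/tri- are ignored for ordering).
Putting it together: 9-bromo-1,4-dichloro-9-fluorodecane.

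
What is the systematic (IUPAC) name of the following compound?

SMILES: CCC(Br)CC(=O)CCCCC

The longest chain bearing the carbonyl is 10 carbons long (decane).
The highest-priority functional group is a ketone (C=O on an internal carbon), so the name ends in -one.
Number the chain so that numbering from this end puts the carbonyl group at C-5 rather than C-6.
With this numbering: the carbonyl at C-5; a bromo group at C-3.
Assembling the pieces gives 3-bromodecan-5-one.

3-bromodecan-5-one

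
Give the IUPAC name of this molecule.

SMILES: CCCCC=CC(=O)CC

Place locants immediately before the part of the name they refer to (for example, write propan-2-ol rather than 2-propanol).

The longest chain bearing the carbonyl and the multiple bond is 9 carbons long (nonane).
A ketone (C=O on an internal carbon) is the principal characteristic group, giving the suffix -one.
The chain contains a C=C double bond, so the unsaturation ending is -ene.
Choose the numbering such that numbering from this end puts the carbonyl group at C-3 rather than C-7.
This places the carbonyl at C-3; the double bond between C-4 and C-5.
The name is non-4-en-3-one.

non-4-en-3-one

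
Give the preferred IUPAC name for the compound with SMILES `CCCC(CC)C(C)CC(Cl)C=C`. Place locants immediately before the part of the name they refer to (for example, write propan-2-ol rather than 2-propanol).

The longest chain bearing the multiple bond is 9 carbons long (nonane).
There is one C=C double bond, indicated by the ending -ene.
Number the chain so that numbering from this end puts the double bond at C-1 rather than C-8.
That gives the double bond between C-1 and C-2; a chloro group at C-3; an ethyl group at C-6; a methyl group at C-5.
Prefixes are listed alphabetically: chloro, ethyl, methyl.
The name is 3-chloro-6-ethyl-5-methylnon-1-ene.

3-chloro-6-ethyl-5-methylnon-1-ene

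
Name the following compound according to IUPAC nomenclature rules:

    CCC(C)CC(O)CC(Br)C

Counting along the main chain through the –OH group gives 8 carbons: the parent is octane.
The principal characteristic group is an alcohol (–OH), named with the suffix -ol.
The numbering direction is chosen so that numbering from this end puts the hydroxyl group at C-4 rather than C-5.
That gives the hydroxyl at C-4; a bromo group at C-2; a methyl group at C-6.
Substituent prefixes are cited in alphabetical order (multiplying prefixes like di-/tri- are ignored for ordering).
Putting it together: 2-bromo-6-methyloctan-4-ol.

2-bromo-6-methyloctan-4-ol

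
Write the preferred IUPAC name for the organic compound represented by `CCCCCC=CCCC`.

The longest carbon chain that includes the multiple bond has 10 carbons, so the parent hydride is decane.
A C=C double bond in the chain gives the infix -ene-.
Choose the numbering such that numbering from this end puts the double bond at C-4 rather than C-6.
That gives the double bond between C-4 and C-5.
Assembling the pieces gives dec-4-ene.

dec-4-ene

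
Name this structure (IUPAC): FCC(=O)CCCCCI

1-fluoro-7-iodoheptan-2-one

The longest chain bearing the carbonyl is 7 carbons long (heptane).
The highest-priority functional group is a ketone (C=O on an internal carbon), so the name ends in -one.
The numbering direction is chosen so that numbering from this end puts the carbonyl group at C-2 rather than C-6.
With this numbering: the carbonyl at C-2; a fluoro group at C-1; an iodo group at C-7.
Prefixes are listed alphabetically: fluoro, iodo.
The name is 1-fluoro-7-iodoheptan-2-one.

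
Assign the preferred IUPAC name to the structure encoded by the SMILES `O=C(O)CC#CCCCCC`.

Counting along the main chain through the –COOH group and the multiple bond gives 9 carbons: the parent is nonane.
A carboxylic acid (terminal –COOH) is the principal characteristic group, giving the suffix -oic acid.
A C≡C triple bond in the chain gives the infix -yne-.
Number the chain so that the carboxylic acid carbon is C-1 by definition.
That gives the triple bond between C-3 and C-4.
Assembling the pieces gives non-3-ynoic acid.

non-3-ynoic acid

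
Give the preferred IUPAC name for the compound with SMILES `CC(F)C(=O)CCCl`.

Counting along the main chain through the carbonyl gives 5 carbons: the parent is pentane.
A ketone (C=O on an internal carbon) is the principal characteristic group, giving the suffix -one.
Choose the numbering such that the substituent locant set {1,4} is lower than {2,5} at the first point of difference.
That gives the carbonyl at C-3; a chloro group at C-1; a fluoro group at C-4.
Prefixes are listed alphabetically: chloro, fluoro.
Putting it together: 1-chloro-4-fluoropentan-3-one.

1-chloro-4-fluoropentan-3-one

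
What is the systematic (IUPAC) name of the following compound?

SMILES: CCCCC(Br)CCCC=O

5-bromononanal

The longest chain bearing the –CHO group is 9 carbons long (nonane).
An aldehyde (terminal –CHO) is the principal characteristic group, giving the suffix -al.
Choose the numbering such that the aldehyde carbon is C-1 by definition.
That gives a bromo group at C-5.
The name is 5-bromononanal.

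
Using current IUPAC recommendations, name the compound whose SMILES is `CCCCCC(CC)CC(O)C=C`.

Counting along the main chain through the –OH group and the multiple bond gives 10 carbons: the parent is decane.
The highest-priority functional group is an alcohol (–OH), so the name ends in -ol.
A C=C double bond in the chain gives the infix -ene-.
Choose the numbering such that numbering from this end puts the hydroxyl group at C-3 rather than C-8.
This places the hydroxyl at C-3; the double bond between C-1 and C-2; an ethyl group at C-5.
Assembling the pieces gives 5-ethyldec-1-en-3-ol.

5-ethyldec-1-en-3-ol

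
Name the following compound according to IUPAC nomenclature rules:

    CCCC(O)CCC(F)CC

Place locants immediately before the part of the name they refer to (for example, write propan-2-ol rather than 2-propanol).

The longest chain bearing the –OH group is 9 carbons long (nonane).
The principal characteristic group is an alcohol (–OH), named with the suffix -ol.
Choose the numbering such that numbering from this end puts the hydroxyl group at C-4 rather than C-6.
With this numbering: the hydroxyl at C-4; a fluoro group at C-7.
Putting it together: 7-fluorononan-4-ol.

7-fluorononan-4-ol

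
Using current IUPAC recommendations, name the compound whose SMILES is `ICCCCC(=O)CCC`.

8-iodooctan-4-one

Counting along the main chain through the carbonyl gives 8 carbons: the parent is octane.
The highest-priority functional group is a ketone (C=O on an internal carbon), so the name ends in -one.
Number the chain so that numbering from this end puts the carbonyl group at C-4 rather than C-5.
That gives the carbonyl at C-4; an iodo group at C-8.
The name is 8-iodooctan-4-one.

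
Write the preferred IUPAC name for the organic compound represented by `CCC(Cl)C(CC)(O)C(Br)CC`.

Counting along the main chain through the –OH group gives 7 carbons: the parent is heptane.
The highest-priority functional group is an alcohol (–OH), so the name ends in -ol.
The numbering direction is chosen so that the locant sets are identical either way, so the alphabetically earlier bromo substituent takes the lower locant (3 rather than 5).
With this numbering: the hydroxyl at C-4; a bromo group at C-3; a chloro group at C-5; an ethyl group at C-4.
Prefixes are listed alphabetically: bromo, chloro, ethyl.
The name is 3-bromo-5-chloro-4-ethylheptan-4-ol.

3-bromo-5-chloro-4-ethylheptan-4-ol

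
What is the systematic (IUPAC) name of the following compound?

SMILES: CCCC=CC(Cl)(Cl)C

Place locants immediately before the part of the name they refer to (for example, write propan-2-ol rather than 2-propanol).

2,2-dichlorohept-3-ene

The longest carbon chain that includes the multiple bond has 7 carbons, so the parent hydride is heptane.
There is one C=C double bond, indicated by the ending -ene.
The numbering direction is chosen so that numbering from this end puts the double bond at C-3 rather than C-4.
With this numbering: the double bond between C-3 and C-4; two chloro groups at C-2.
Assembling the pieces gives 2,2-dichlorohept-3-ene.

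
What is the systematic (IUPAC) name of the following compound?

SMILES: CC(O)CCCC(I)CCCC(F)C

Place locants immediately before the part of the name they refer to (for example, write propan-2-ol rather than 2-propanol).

The longest carbon chain that includes the –OH group has 11 carbons, so the parent hydride is undecane.
An alcohol (–OH) is the principal characteristic group, giving the suffix -ol.
Choose the numbering such that numbering from this end puts the hydroxyl group at C-2 rather than C-10.
With this numbering: the hydroxyl at C-2; a fluoro group at C-10; an iodo group at C-6.
Substituent prefixes are cited in alphabetical order (multiplying prefixes like di-/tri- are ignored for ordering).
The name is 10-fluoro-6-iodoundecan-2-ol.

10-fluoro-6-iodoundecan-2-ol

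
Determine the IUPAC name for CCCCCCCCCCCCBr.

1-bromododecane

The longest carbon chain is 12 atoms: the parent is dodecane.
Number the chain so that the substituent locant set {1} is lower than {12} at the first point of difference.
With this numbering: a bromo group at C-1.
Putting it together: 1-bromododecane.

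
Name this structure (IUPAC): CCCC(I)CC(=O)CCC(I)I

1,1,6-triiodononan-4-one

Counting along the main chain through the carbonyl gives 9 carbons: the parent is nonane.
The principal characteristic group is a ketone (C=O on an internal carbon), named with the suffix -one.
Number the chain so that numbering from this end puts the carbonyl group at C-4 rather than C-6.
That gives the carbonyl at C-4; iodo groups at C-1 (×2) and C-6.
Putting it together: 1,1,6-triiodononan-4-one.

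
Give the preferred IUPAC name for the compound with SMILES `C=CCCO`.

The longest chain bearing the –OH group and the multiple bond is 4 carbons long (butane).
The principal characteristic group is an alcohol (–OH), named with the suffix -ol.
A C=C double bond in the chain gives the infix -ene-.
The numbering direction is chosen so that numbering from this end puts the hydroxyl group at C-1 rather than C-4.
This places the hydroxyl at C-1; the double bond between C-3 and C-4.
Assembling the pieces gives but-3-en-1-ol.

but-3-en-1-ol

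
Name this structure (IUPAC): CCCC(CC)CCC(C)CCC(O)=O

The longest chain bearing the –COOH group is 10 carbons long (decane).
The principal characteristic group is a carboxylic acid (terminal –COOH), named with the suffix -oic acid.
Choose the numbering such that the carboxylic acid carbon is C-1 by definition.
This places an ethyl group at C-7; a methyl group at C-4.
Prefixes are listed alphabetically: ethyl, methyl.
The name is 7-ethyl-4-methyldecanoic acid.

7-ethyl-4-methyldecanoic acid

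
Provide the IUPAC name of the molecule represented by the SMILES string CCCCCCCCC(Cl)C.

2-chlorodecane

The longest continuous carbon chain has 10 atoms, so the parent hydride is decane.
Number the chain so that the substituent locant set {2} is lower than {9} at the first point of difference.
That gives a chloro group at C-2.
The name is 2-chlorodecane.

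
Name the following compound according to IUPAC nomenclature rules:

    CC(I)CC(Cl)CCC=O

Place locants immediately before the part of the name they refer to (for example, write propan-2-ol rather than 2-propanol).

4-chloro-6-iodoheptanal

The longest carbon chain that includes the –CHO group has 7 carbons, so the parent hydride is heptane.
An aldehyde (terminal –CHO) is the principal characteristic group, giving the suffix -al.
The numbering direction is chosen so that the aldehyde carbon is C-1 by definition.
This places a chloro group at C-4; an iodo group at C-6.
The substituents are ordered alphabetically, ignoring any di-/tri- multipliers.
Assembling the pieces gives 4-chloro-6-iodoheptanal.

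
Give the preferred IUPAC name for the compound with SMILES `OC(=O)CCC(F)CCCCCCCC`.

4-fluorododecanoic acid

The longest chain bearing the –COOH group is 12 carbons long (dodecane).
A carboxylic acid (terminal –COOH) is the principal characteristic group, giving the suffix -oic acid.
The numbering direction is chosen so that the carboxylic acid carbon is C-1 by definition.
With this numbering: a fluoro group at C-4.
Assembling the pieces gives 4-fluorododecanoic acid.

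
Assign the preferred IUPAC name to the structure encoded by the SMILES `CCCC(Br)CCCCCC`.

4-bromodecane

The longest continuous carbon chain has 10 atoms, so the parent hydride is decane.
Choose the numbering such that the substituent locant set {4} is lower than {7} at the first point of difference.
This places a bromo group at C-4.
The name is 4-bromodecane.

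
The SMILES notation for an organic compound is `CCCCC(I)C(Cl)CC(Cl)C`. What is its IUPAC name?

The longest continuous carbon chain has 9 atoms, so the parent hydride is nonane.
The numbering direction is chosen so that the substituent locant set {2,4,5} is lower than {5,6,8} at the first point of difference.
With this numbering: chloro groups at C-2 and C-4; an iodo group at C-5.
The substituents are ordered alphabetically, ignoring any di-/tri- multipliers.
Assembling the pieces gives 2,4-dichloro-5-iodononane.

2,4-dichloro-5-iodononane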